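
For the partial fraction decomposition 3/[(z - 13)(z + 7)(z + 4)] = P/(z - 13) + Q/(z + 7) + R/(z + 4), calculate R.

Cover-up at z = -4: R = 3/[(-4 - 13)(-4 + 7)] = 3/[(-17)(3)] = -3/51 = -1/17


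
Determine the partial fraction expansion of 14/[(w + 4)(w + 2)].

14/(w + 4)(w + 2) = P/(w + 4) + Q/(w + 2). P = 14/(-4 + 2) = -7, Q = 14/(-2 + 4) = 7
Result: -7/(w + 4) + 7/(w + 2)


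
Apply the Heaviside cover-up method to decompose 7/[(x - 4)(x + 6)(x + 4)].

Cover (x - 4), x=4: P = 7/[(4 + 6)(4 + 4)] = 7/80. Cover (x + 6), x=-6: Q = 7/[(-6 - 4)(-6 + 4)] = 7/20. Cover (x + 4), x=-4: R = 7/[(-4 - 4)(-4 + 6)] = -7/16.
Result: (7/80)/(x - 4) + (7/20)/(x + 6) - (7/16)/(x + 4)


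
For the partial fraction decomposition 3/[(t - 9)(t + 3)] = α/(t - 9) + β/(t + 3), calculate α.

Cover-up at t = 9: α = 3/(9 + 3) = 3/12 = 1/4


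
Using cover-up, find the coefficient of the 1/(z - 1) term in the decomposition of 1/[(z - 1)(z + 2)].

Cover (z - 1), set z=1: 1/((z + 2) at z=1) = 1/(3) = 1/3


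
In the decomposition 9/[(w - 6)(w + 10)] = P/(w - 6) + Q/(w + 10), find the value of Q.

Cover-up at w = -10: Q = 9/(-10 - 6) = -9/16


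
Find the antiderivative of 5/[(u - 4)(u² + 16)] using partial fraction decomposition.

Cover-up at u=4: P = 5/(4²+16) = 5/32. Coeff matching: Q = -5/32, R = -5/8. Decomposition: (5/32)/(u - 4) - ((5/32)u + 5/8)/(u² + 16). Integrate: linear → ln, quadratic → (1/2)ln + arctan: (5/32) ln|(u - 4)| - (5/64) ln(u² + 16) - (5/32) arctan(u/4) + C


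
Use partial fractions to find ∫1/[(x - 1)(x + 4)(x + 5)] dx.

Cover-up: P = 1/30, Q = -1/5, R = 1/6. Decomposition: (1/30)/(x - 1) - (1/5)/(x + 4) + (1/6)/(x + 5). Integrate each term: (1/30) ln|(x - 1)| - (1/5) ln|(x + 4)| + (1/6) ln|(x + 5)| + C


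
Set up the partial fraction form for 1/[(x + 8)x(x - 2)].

Three distinct linear factors: α/(x + 8) + β/x + γ/(x - 2)


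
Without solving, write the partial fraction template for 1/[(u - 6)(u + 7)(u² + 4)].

Two linear + quadratic: α/(u - 6) + β/(u + 7) + (γu + δ)/(u² + 4)


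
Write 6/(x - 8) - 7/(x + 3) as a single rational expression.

Common denominator (x - 8)(x + 3). Numerator: 6(x + 3) - 7(x - 8) = (6x + 18) - (7x - 56) = -x + 74
Result: (-x + 74)/[(x - 8)(x + 3)]


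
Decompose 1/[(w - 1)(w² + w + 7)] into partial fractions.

Cover-up at w = 1: A = 1/(1² + 1·1 + 7) = 1/9. Then B = -A = -1/9, C = -A·(1 + 1) = -2/9
Result: (1/9)/(w - 1) - ((1/9)w + 2/9)/(w² + w + 7)


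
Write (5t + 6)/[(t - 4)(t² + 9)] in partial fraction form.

At t=4: P = (5·4 + 6)/(4² + 9) = 26/25. Q = -P = -26/25, R = 5 - 4·P = 21/25
Result: (26/25)/(t - 4) - ((26/25)t - 21/25)/(t² + 9)


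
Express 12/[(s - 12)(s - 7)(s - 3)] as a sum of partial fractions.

Using cover-up method: α = 4/15, β = -3/5, γ = 1/3
Result: (4/15)/(s - 12) - (3/5)/(s - 7) + (1/3)/(s - 3)


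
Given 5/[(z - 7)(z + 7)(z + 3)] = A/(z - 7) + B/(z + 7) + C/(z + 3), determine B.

Cover-up at z = -7: B = 5/[(-7 - 7)(-7 + 3)] = 5/[(-14)(-4)] = 5/56


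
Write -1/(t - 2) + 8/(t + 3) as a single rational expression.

Common denominator (t - 2)(t + 3). Numerator: -1(t + 3) + 8(t - 2) = (-t - 3) + (8t - 16) = 7t - 19
Result: (7t - 19)/[(t - 2)(t + 3)]


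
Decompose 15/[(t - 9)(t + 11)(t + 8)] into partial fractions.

Using cover-up method: A = 3/68, B = 1/4, C = -5/17
Result: (3/68)/(t - 9) + (1/4)/(t + 11) - (5/17)/(t + 8)


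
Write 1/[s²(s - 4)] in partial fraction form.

Cover-up at s=4: γ = 1/(4 - 0)² = 1/16. Cover-up at s=0: β = 1/(0 - 4) = -1/4. Comparing s² coeff: α = -γ = -1/16
Result: (-1/16)/s - (1/4)/s² + (1/16)/(s - 4)


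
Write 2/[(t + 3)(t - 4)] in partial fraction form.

2/(t + 3)(t - 4) = P/(t + 3) + Q/(t - 4). P = 2/(-3 - 4) = -2/7, Q = 2/(4 + 3) = 2/7
Result: (-2/7)/(t + 3) + (2/7)/(t - 4)


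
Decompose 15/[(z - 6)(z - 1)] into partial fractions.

15/(z - 6)(z - 1) = A/(z - 6) + B/(z - 1). A = 15/(6 - 1) = 3, B = 15/(1 - 6) = -3
Result: 3/(z - 6) - 3/(z - 1)


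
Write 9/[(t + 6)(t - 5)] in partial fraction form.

9/(t + 6)(t - 5) = α/(t + 6) + β/(t - 5). α = 9/(-6 - 5) = -9/11, β = 9/(5 + 6) = 9/11
Result: (-9/11)/(t + 6) + (9/11)/(t - 5)


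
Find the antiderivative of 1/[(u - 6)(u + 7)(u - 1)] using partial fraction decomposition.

Cover-up: A = 1/65, B = 1/104, C = -1/40. Decomposition: (1/65)/(u - 6) + (1/104)/(u + 7) - (1/40)/(u - 1). Integrate each term: (1/65) ln|(u - 6)| + (1/104) ln|(u + 7)| - (1/40) ln|(u - 1)| + C


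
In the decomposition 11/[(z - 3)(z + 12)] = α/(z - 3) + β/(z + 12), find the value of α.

Cover-up at z = 3: α = 11/(3 + 12) = 11/15


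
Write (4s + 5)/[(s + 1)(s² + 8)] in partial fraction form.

At s=-1: α = (4·(-1) + 5)/((-1)² + 8) = 1/9. β = -α = -1/9, γ = 4 - (-1)·α = 37/9
Result: (1/9)/(s + 1) - ((1/9)s - 37/9)/(s² + 8)


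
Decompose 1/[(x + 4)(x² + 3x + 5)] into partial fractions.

Cover-up at x = -4: A = 1/((-4)² + 3·(-4) + 5) = 1/9. Then B = -A = -1/9, C = -A·(3 - 4) = 1/9
Result: (1/9)/(x + 4) - ((1/9)x - 1/9)/(x² + 3x + 5)


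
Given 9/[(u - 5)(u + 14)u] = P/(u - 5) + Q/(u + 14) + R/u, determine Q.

Cover-up at u = -14: Q = 9/[(-14 - 5)(-14 - 0)] = 9/[(-19)(-14)] = 9/266


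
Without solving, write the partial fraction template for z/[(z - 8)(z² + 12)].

Linear + irreducible quadratic: A/(z - 8) + (Bz + C)/(z² + 12)


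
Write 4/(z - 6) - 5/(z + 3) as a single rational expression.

Common denominator (z - 6)(z + 3). Numerator: 4(z + 3) - 5(z - 6) = (4z + 12) - (5z - 30) = -z + 42
Result: (-z + 42)/[(z - 6)(z + 3)]


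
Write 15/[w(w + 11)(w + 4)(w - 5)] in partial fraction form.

Using Heaviside cover-up: (-3/44)/w - (15/1232)/(w + 11) + (5/84)/(w + 4) + (1/48)/(w - 5)


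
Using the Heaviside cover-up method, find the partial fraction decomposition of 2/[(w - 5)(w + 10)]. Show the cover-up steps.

Cover (w - 5): set w=5, get α = 2/(5 + 10) = 2/15. Cover (w + 10): set w=-10, get β = 2/(-10 - 5) = -2/15.
Result: (2/15)/(w - 5) - (2/15)/(w + 10)


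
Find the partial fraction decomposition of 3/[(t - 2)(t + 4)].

3/(t - 2)(t + 4) = α/(t - 2) + β/(t + 4). α = 3/(2 + 4) = 1/2, β = 3/(-4 - 2) = -1/2
Result: (1/2)/(t - 2) - (1/2)/(t + 4)


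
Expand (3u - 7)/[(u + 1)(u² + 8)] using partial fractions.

At u=-1: A = (3·(-1) - 7)/((-1)² + 8) = -10/9. B = -A = 10/9, C = 3 - (-1)·A = 17/9
Result: (-10/9)/(u + 1) + ((10/9)u + 17/9)/(u² + 8)


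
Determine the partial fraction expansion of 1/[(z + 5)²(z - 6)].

Cover-up at z=6: R = 1/(6 + 5)² = 1/121. Cover-up at z=-5: Q = 1/(-5 - 6) = -1/11. Comparing z² coeff: P = -R = -1/121
Result: (-1/121)/(z + 5) - (1/11)/(z + 5)² + (1/121)/(z - 6)


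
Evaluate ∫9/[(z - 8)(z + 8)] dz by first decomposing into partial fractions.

Decompose: 9/[(z - 8)(z + 8)] = (9/16)/(z - 8) - (9/16)/(z + 8). Integrate each term: (9/16) ln|(z - 8)| - (9/16) ln|(z + 8)| + C


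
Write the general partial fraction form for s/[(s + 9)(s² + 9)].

Linear + irreducible quadratic: A/(s + 9) + (Bs + C)/(s² + 9)


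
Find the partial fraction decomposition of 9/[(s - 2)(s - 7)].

9/(s - 2)(s - 7) = A/(s - 2) + B/(s - 7). A = 9/(2 - 7) = -9/5, B = 9/(7 - 2) = 9/5
Result: (-9/5)/(s - 2) + (9/5)/(s - 7)


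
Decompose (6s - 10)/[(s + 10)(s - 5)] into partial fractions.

At s=-10: α = (6·(-10) - 10)/(-10 - 5) = 14/3. At s=5: β = (6·5 - 10)/(5 + 10) = 4/3
Result: (14/3)/(s + 10) + (4/3)/(s - 5)


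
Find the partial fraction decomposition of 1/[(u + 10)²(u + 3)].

Cover-up at u=-3: C = 1/(-3 + 10)² = 1/49. Cover-up at u=-10: B = 1/(-10 + 3) = -1/7. Comparing u² coeff: A = -C = -1/49
Result: (-1/49)/(u + 10) - (1/7)/(u + 10)² + (1/49)/(u + 3)


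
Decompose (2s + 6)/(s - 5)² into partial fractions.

(2s + 6) = A(s - 5) + B. At s = 5: B = 2·5 + 6 = 16. Coeff of s: A = 2
Result: 2/(s - 5) + 16/(s - 5)²


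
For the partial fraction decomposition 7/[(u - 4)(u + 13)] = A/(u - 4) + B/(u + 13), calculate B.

Cover-up at u = -13: B = 7/(-13 - 4) = -7/17


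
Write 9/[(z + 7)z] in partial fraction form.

9/(z + 7)z = A/(z + 7) + B/z. A = 9/(-7 - 0) = -9/7, B = 9/(0 + 7) = 9/7
Result: (-9/7)/(z + 7) + (9/7)/z


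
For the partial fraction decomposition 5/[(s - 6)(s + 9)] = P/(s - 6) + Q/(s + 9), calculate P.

Cover-up at s = 6: P = 5/(6 + 9) = 5/15 = 1/3


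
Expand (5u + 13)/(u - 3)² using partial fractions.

(5u + 13) = P(u - 3) + Q. At u = 3: Q = 5·3 + 13 = 28. Coeff of u: P = 5
Result: 5/(u - 3) + 28/(u - 3)²


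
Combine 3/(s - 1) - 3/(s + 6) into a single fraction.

Common denominator (s - 1)(s + 6). Numerator: 3(s + 6) - 3(s - 1) = (3s + 18) - (3s - 3) = 21
Result: (21)/[(s - 1)(s + 6)]


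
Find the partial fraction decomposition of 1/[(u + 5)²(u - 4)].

Cover-up at u=4: R = 1/(4 + 5)² = 1/81. Cover-up at u=-5: Q = 1/(-5 - 4) = -1/9. Comparing u² coeff: P = -R = -1/81
Result: (-1/81)/(u + 5) - (1/9)/(u + 5)² + (1/81)/(u - 4)


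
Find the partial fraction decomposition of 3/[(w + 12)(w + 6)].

3/(w + 12)(w + 6) = P/(w + 12) + Q/(w + 6). P = 3/(-12 + 6) = -1/2, Q = 3/(-6 + 12) = 1/2
Result: (-1/2)/(w + 12) + (1/2)/(w + 6)


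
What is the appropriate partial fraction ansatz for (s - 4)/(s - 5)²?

Repeated linear factor: A/(s - 5) + B/(s - 5)²


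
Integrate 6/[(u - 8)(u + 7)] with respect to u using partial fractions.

Decompose: 6/[(u - 8)(u + 7)] = (2/5)/(u - 8) - (2/5)/(u + 7). Integrate each term: (2/5) ln|(u - 8)| - (2/5) ln|(u + 7)| + C


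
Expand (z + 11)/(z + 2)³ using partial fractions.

(z + 11) = A(z + 2)² + B(z + 2) + C. At z = -2: C = 1·(-2) + 11 = 9. Coefficients: A = 0, B = 1
Result: 1/(z + 2)² + 9/(z + 2)³


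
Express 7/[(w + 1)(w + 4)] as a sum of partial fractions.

7/(w + 1)(w + 4) = A/(w + 1) + B/(w + 4). A = 7/(-1 + 4) = 7/3, B = 7/(-4 + 1) = -7/3
Result: (7/3)/(w + 1) - (7/3)/(w + 4)


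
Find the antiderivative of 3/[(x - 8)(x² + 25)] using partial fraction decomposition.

Cover-up at x=8: A = 3/(8²+25) = 3/89. Coeff matching: B = -3/89, C = -24/89. Decomposition: (3/89)/(x - 8) - ((3/89)x + 24/89)/(x² + 25). Integrate: linear → ln, quadratic → (1/2)ln + arctan: (3/89) ln|(x - 8)| - (3/178) ln(x² + 25) - (24/445) arctan(x/5) + C


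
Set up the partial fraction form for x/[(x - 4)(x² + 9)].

Linear + irreducible quadratic: P/(x - 4) + (Qx + R)/(x² + 9)


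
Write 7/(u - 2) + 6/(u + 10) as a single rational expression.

Common denominator (u - 2)(u + 10). Numerator: 7(u + 10) + 6(u - 2) = (7u + 70) + (6u - 12) = 13u + 58
Result: (13u + 58)/[(u - 2)(u + 10)]


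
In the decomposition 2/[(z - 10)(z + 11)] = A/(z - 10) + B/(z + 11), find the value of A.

Cover-up at z = 10: A = 2/(10 + 11) = 2/21


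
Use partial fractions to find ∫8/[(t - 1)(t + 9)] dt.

Decompose: 8/[(t - 1)(t + 9)] = (4/5)/(t - 1) - (4/5)/(t + 9). Integrate each term: (4/5) ln|(t - 1)| - (4/5) ln|(t + 9)| + C


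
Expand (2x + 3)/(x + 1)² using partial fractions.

(2x + 3) = α(x + 1) + β. At x = -1: β = 2·(-1) + 3 = 1. Coeff of x: α = 2
Result: 2/(x + 1) + 1/(x + 1)²


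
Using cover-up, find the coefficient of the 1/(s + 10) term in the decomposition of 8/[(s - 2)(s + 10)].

Cover (s + 10), set s=-10: 8/((s - 2) at s=-10) = 8/(-12) = -2/3


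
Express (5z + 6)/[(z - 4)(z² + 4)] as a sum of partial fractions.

At z=4: A = (5·4 + 6)/(4² + 4) = 13/10. B = -A = -13/10, C = 5 - 4·A = -1/5
Result: (13/10)/(z - 4) - ((13/10)z + 1/5)/(z² + 4)


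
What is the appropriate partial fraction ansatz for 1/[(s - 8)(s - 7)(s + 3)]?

Three distinct linear factors: α/(s - 8) + β/(s - 7) + γ/(s + 3)


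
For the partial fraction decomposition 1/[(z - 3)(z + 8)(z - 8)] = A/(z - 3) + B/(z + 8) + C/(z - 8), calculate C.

Cover-up at z = 8: C = 1/[(8 - 3)(8 + 8)] = 1/[(5)(16)] = 1/80


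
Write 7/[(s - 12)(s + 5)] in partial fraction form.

7/(s - 12)(s + 5) = P/(s - 12) + Q/(s + 5). P = 7/(12 + 5) = 7/17, Q = 7/(-5 - 12) = -7/17
Result: (7/17)/(s - 12) - (7/17)/(s + 5)


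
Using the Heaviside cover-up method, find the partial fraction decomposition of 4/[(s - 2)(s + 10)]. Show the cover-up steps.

Cover (s - 2): set s=2, get P = 4/(2 + 10) = 1/3. Cover (s + 10): set s=-10, get Q = 4/(-10 - 2) = -1/3.
Result: (1/3)/(s - 2) - (1/3)/(s + 10)


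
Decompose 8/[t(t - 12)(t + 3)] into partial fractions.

Using cover-up method: A = -2/9, B = 2/45, C = 8/45
Result: (-2/9)/t + (2/45)/(t - 12) + (8/45)/(t + 3)


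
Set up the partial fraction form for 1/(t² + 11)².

Repeated quadratic factor: (αt + β)/(t² + 11) + (γt + δ)/(t² + 11)²


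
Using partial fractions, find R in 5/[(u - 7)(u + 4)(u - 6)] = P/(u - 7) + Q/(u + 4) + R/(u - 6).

Cover-up at u = 6: R = 5/[(6 - 7)(6 + 4)] = 5/[(-1)(10)] = -5/10 = -1/2


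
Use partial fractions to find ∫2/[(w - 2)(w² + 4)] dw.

Cover-up at w=2: P = 2/(2²+4) = 1/4. Coeff matching: Q = -1/4, R = -1/2. Decomposition: (1/4)/(w - 2) - ((1/4)w + 1/2)/(w² + 4). Integrate: linear → ln, quadratic → (1/2)ln + arctan: (1/4) ln|(w - 2)| - (1/8) ln(w² + 4) - (1/4) arctan(w/2) + C


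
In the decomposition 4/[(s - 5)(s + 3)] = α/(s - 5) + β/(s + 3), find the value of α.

Cover-up at s = 5: α = 4/(5 + 3) = 4/8 = 1/2


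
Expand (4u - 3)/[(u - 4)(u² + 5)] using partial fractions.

At u=4: P = (4·4 - 3)/(4² + 5) = 13/21. Q = -P = -13/21, R = 4 - 4·P = 32/21
Result: (13/21)/(u - 4) - ((13/21)u - 32/21)/(u² + 5)


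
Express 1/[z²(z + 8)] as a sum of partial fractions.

Cover-up at z=-8: C = 1/(-8 - 0)² = 1/64. Cover-up at z=0: B = 1/(0 + 8) = 1/8. Comparing z² coeff: A = -C = -1/64
Result: (-1/64)/z + (1/8)/z² + (1/64)/(z + 8)


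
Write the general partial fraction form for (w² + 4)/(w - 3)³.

Repeated linear factor (power 3): α/(w - 3) + β/(w - 3)² + γ/(w - 3)³


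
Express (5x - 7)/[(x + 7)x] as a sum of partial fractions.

At x=-7: P = (5·(-7) - 7)/(-7 - 0) = 6. At x=0: Q = (5·0 - 7)/(0 + 7) = -1
Result: 6/(x + 7) - 1/x


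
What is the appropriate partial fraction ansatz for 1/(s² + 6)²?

Repeated quadratic factor: (As + B)/(s² + 6) + (Cs + D)/(s² + 6)²


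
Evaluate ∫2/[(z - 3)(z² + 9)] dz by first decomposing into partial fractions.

Cover-up at z=3: A = 2/(3²+9) = 1/9. Coeff matching: B = -1/9, C = -1/3. Decomposition: (1/9)/(z - 3) - ((1/9)z + 1/3)/(z² + 9). Integrate: linear → ln, quadratic → (1/2)ln + arctan: (1/9) ln|(z - 3)| - (1/18) ln(z² + 9) - (1/9) arctan(z/3) + C


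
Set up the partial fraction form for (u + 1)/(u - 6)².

Repeated linear factor: α/(u - 6) + β/(u - 6)²


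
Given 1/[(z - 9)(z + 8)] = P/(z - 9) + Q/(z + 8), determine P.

Cover-up at z = 9: P = 1/(9 + 8) = 1/17


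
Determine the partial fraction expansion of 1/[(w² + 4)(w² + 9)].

Coefficient matching gives P = R = 0, Q = 1/(9-4) = 1/5, S = -Q = -1/5
Result: (1/5)/(w² + 4) - (1/5)/(w² + 9)


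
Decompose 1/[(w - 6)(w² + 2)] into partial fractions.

Cover-up at w = 6: α = 1/(6² + 2) = 1/38. Then β = -α = -1/38, γ = -α·(0 + 6) = -3/19
Result: (1/38)/(w - 6) - ((1/38)w + 3/19)/(w² + 2)


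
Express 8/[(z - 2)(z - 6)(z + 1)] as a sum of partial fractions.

Using cover-up method: α = -2/3, β = 2/7, γ = 8/21
Result: (-2/3)/(z - 2) + (2/7)/(z - 6) + (8/21)/(z + 1)


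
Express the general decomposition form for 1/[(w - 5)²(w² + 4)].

Repeated linear + quadratic: α/(w - 5) + β/(w - 5)² + (γw + δ)/(w² + 4)


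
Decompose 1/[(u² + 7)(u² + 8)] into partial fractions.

Coefficient matching gives α = γ = 0, β = 1/(8-7) = 1, δ = -β = -1
Result: 1/(u² + 7) - 1/(u² + 8)


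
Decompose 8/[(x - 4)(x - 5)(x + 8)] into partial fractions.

Using cover-up method: A = -2/3, B = 8/13, C = 2/39
Result: (-2/3)/(x - 4) + (8/13)/(x - 5) + (2/39)/(x + 8)


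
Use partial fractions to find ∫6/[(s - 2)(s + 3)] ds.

Decompose: 6/[(s - 2)(s + 3)] = (6/5)/(s - 2) - (6/5)/(s + 3). Integrate each term: (6/5) ln|(s - 2)| - (6/5) ln|(s + 3)| + C


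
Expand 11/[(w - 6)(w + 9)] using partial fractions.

11/(w - 6)(w + 9) = A/(w - 6) + B/(w + 9). A = 11/(6 + 9) = 11/15, B = 11/(-9 - 6) = -11/15
Result: (11/15)/(w - 6) - (11/15)/(w + 9)


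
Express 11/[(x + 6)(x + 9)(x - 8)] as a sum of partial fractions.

Using cover-up method: α = -11/42, β = 11/51, γ = 11/238
Result: (-11/42)/(x + 6) + (11/51)/(x + 9) + (11/238)/(x - 8)


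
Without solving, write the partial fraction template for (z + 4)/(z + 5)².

Repeated linear factor: P/(z + 5) + Q/(z + 5)²


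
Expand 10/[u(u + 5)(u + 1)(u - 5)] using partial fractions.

Using Heaviside cover-up: (-2/5)/u - (1/20)/(u + 5) + (5/12)/(u + 1) + (1/30)/(u - 5)


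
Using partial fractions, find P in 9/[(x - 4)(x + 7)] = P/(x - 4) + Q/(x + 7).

Cover-up at x = 4: P = 9/(4 + 7) = 9/11


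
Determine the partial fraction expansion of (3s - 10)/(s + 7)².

(3s - 10) = A(s + 7) + B. At s = -7: B = 3·(-7) - 10 = -31. Coeff of s: A = 3
Result: 3/(s + 7) - 31/(s + 7)²


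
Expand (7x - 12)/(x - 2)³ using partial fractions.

(7x - 12) = P(x - 2)² + Q(x - 2) + R. At x = 2: R = 7·2 - 12 = 2. Coefficients: P = 0, Q = 7
Result: 7/(x - 2)² + 2/(x - 2)³


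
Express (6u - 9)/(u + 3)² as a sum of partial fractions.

(6u - 9) = P(u + 3) + Q. At u = -3: Q = 6·(-3) - 9 = -27. Coeff of u: P = 6
Result: 6/(u + 3) - 27/(u + 3)²


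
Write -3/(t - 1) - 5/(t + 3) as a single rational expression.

Common denominator (t - 1)(t + 3). Numerator: -3(t + 3) - 5(t - 1) = (-3t - 9) - (5t - 5) = -8t - 4
Result: (-8t - 4)/[(t - 1)(t + 3)]


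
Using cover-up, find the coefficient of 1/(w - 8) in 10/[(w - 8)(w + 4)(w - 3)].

Cover (w - 8), set w=8: 10/[(8 + 4)(8 - 3)] = 1/6


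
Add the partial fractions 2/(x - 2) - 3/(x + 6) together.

Common denominator (x - 2)(x + 6). Numerator: 2(x + 6) - 3(x - 2) = (2x + 12) - (3x - 6) = -x + 18
Result: (-x + 18)/[(x - 2)(x + 6)]


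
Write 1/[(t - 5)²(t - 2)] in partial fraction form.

Cover-up at t=2: C = 1/(2 - 5)² = 1/9. Cover-up at t=5: B = 1/(5 - 2) = 1/3. Comparing t² coeff: A = -C = -1/9
Result: (-1/9)/(t - 5) + (1/3)/(t - 5)² + (1/9)/(t - 2)


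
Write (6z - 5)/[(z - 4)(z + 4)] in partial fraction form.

At z=4: A = (6·4 - 5)/(4 + 4) = 19/8. At z=-4: B = (6·(-4) - 5)/(-4 - 4) = 29/8
Result: (19/8)/(z - 4) + (29/8)/(z + 4)


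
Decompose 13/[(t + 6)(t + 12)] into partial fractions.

13/(t + 6)(t + 12) = α/(t + 6) + β/(t + 12). α = 13/(-6 + 12) = 13/6, β = 13/(-12 + 6) = -13/6
Result: (13/6)/(t + 6) - (13/6)/(t + 12)


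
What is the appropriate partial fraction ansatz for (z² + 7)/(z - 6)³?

Repeated linear factor (power 3): A/(z - 6) + B/(z - 6)² + C/(z - 6)³


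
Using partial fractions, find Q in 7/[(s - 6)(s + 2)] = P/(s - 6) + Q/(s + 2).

Cover-up at s = -2: Q = 7/(-2 - 6) = -7/8


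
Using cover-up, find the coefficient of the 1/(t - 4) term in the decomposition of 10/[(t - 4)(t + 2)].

Cover (t - 4), set t=4: 10/((t + 2) at t=4) = 10/(6) = 5/3


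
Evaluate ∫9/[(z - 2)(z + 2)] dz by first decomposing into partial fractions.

Decompose: 9/[(z - 2)(z + 2)] = (9/4)/(z - 2) - (9/4)/(z + 2). Integrate each term: (9/4) ln|(z - 2)| - (9/4) ln|(z + 2)| + C


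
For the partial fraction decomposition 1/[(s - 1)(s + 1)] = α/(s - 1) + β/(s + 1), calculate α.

Cover-up at s = 1: α = 1/(1 + 1) = 1/2


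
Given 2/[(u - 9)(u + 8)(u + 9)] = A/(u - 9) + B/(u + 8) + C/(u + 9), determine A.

Cover-up at u = 9: A = 2/[(9 + 8)(9 + 9)] = 2/[(17)(18)] = 2/306 = 1/153


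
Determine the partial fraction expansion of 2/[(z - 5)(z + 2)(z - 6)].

Using cover-up method: α = -2/7, β = 1/28, γ = 1/4
Result: (-2/7)/(z - 5) + (1/28)/(z + 2) + (1/4)/(z - 6)


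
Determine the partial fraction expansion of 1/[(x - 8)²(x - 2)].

Cover-up at x=2: R = 1/(2 - 8)² = 1/36. Cover-up at x=8: Q = 1/(8 - 2) = 1/6. Comparing x² coeff: P = -R = -1/36
Result: (-1/36)/(x - 8) + (1/6)/(x - 8)² + (1/36)/(x - 2)


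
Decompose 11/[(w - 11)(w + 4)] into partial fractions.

11/(w - 11)(w + 4) = P/(w - 11) + Q/(w + 4). P = 11/(11 + 4) = 11/15, Q = 11/(-4 - 11) = -11/15
Result: (11/15)/(w - 11) - (11/15)/(w + 4)


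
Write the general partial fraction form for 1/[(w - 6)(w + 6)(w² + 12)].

Two linear + quadratic: A/(w - 6) + B/(w + 6) + (Cw + D)/(w² + 12)


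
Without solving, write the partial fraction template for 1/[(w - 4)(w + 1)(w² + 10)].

Two linear + quadratic: P/(w - 4) + Q/(w + 1) + (Rw + S)/(w² + 10)


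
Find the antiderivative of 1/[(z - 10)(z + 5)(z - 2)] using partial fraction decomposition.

Cover-up: A = 1/120, B = 1/105, C = -1/56. Decomposition: (1/120)/(z - 10) + (1/105)/(z + 5) - (1/56)/(z - 2). Integrate each term: (1/120) ln|(z - 10)| + (1/105) ln|(z + 5)| - (1/56) ln|(z - 2)| + C


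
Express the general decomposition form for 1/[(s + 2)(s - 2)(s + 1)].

Three distinct linear factors: A/(s + 2) + B/(s - 2) + C/(s + 1)


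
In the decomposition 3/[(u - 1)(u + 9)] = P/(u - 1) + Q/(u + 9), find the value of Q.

Cover-up at u = -9: Q = 3/(-9 - 1) = -3/10


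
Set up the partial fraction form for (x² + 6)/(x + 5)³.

Repeated linear factor (power 3): P/(x + 5) + Q/(x + 5)² + R/(x + 5)³


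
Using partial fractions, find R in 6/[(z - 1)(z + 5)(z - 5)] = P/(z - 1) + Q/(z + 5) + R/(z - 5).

Cover-up at z = 5: R = 6/[(5 - 1)(5 + 5)] = 6/[(4)(10)] = 6/40 = 3/20


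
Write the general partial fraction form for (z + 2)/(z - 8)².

Repeated linear factor: α/(z - 8) + β/(z - 8)²


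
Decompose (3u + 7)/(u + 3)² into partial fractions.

(3u + 7) = A(u + 3) + B. At u = -3: B = 3·(-3) + 7 = -2. Coeff of u: A = 3
Result: 3/(u + 3) - 2/(u + 3)²


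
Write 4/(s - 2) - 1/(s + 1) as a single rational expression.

Common denominator (s - 2)(s + 1). Numerator: 4(s + 1) - 1(s - 2) = (4s + 4) - (s - 2) = 3s + 6
Result: (3s + 6)/[(s - 2)(s + 1)]


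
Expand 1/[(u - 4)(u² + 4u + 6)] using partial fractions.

Cover-up at u = 4: P = 1/(4² + 4·4 + 6) = 1/38. Then Q = -P = -1/38, R = -P·(4 + 4) = -4/19
Result: (1/38)/(u - 4) - ((1/38)u + 4/19)/(u² + 4u + 6)


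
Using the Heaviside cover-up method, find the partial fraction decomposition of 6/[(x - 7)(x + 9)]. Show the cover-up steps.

Cover (x - 7): set x=7, get A = 6/(7 + 9) = 3/8. Cover (x + 9): set x=-9, get B = 6/(-9 - 7) = -3/8.
Result: (3/8)/(x - 7) - (3/8)/(x + 9)


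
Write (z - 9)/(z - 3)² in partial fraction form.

(z - 9) = P(z - 3) + Q. At z = 3: Q = 1·3 - 9 = -6. Coeff of z: P = 1
Result: 1/(z - 3) - 6/(z - 3)²


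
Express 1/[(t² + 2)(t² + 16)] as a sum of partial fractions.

Coefficient matching gives P = R = 0, Q = 1/(16-2) = 1/14, S = -Q = -1/14
Result: (1/14)/(t² + 2) - (1/14)/(t² + 16)


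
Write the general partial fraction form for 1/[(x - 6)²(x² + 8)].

Repeated linear + quadratic: P/(x - 6) + Q/(x - 6)² + (Rx + S)/(x² + 8)


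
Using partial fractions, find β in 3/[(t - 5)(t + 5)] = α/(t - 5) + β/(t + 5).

Cover-up at t = -5: β = 3/(-5 - 5) = -3/10


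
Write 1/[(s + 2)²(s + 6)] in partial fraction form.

Cover-up at s=-6: γ = 1/(-6 + 2)² = 1/16. Cover-up at s=-2: β = 1/(-2 + 6) = 1/4. Comparing s² coeff: α = -γ = -1/16
Result: (-1/16)/(s + 2) + (1/4)/(s + 2)² + (1/16)/(s + 6)


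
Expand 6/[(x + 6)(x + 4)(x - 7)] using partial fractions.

Using cover-up method: P = 3/13, Q = -3/11, R = 6/143
Result: (3/13)/(x + 6) - (3/11)/(x + 4) + (6/143)/(x - 7)


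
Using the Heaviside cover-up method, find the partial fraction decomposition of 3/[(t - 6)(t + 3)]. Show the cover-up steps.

Cover (t - 6): set t=6, get α = 3/(6 + 3) = 1/3. Cover (t + 3): set t=-3, get β = 3/(-3 - 6) = -1/3.
Result: (1/3)/(t - 6) - (1/3)/(t + 3)


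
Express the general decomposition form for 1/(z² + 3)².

Repeated quadratic factor: (Az + B)/(z² + 3) + (Cz + D)/(z² + 3)²


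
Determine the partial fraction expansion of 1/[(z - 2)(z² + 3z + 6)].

Cover-up at z = 2: α = 1/(2² + 3·2 + 6) = 1/16. Then β = -α = -1/16, γ = -α·(3 + 2) = -5/16
Result: (1/16)/(z - 2) - ((1/16)z + 5/16)/(z² + 3z + 6)


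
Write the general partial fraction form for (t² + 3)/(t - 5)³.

Repeated linear factor (power 3): P/(t - 5) + Q/(t - 5)² + R/(t - 5)³


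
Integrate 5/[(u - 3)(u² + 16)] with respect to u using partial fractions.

Cover-up at u=3: A = 5/(3²+16) = 1/5. Coeff matching: B = -1/5, C = -3/5. Decomposition: (1/5)/(u - 3) - ((1/5)u + 3/5)/(u² + 16). Integrate: linear → ln, quadratic → (1/2)ln + arctan: (1/5) ln|(u - 3)| - (1/10) ln(u² + 16) - (3/20) arctan(u/4) + C


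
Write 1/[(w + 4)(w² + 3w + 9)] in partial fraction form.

Cover-up at w = -4: A = 1/((-4)² + 3·(-4) + 9) = 1/13. Then B = -A = -1/13, C = -A·(3 - 4) = 1/13
Result: (1/13)/(w + 4) - ((1/13)w - 1/13)/(w² + 3w + 9)


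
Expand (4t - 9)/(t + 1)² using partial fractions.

(4t - 9) = α(t + 1) + β. At t = -1: β = 4·(-1) - 9 = -13. Coeff of t: α = 4
Result: 4/(t + 1) - 13/(t + 1)²


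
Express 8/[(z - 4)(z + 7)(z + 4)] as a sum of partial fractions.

Using cover-up method: A = 1/11, B = 8/33, C = -1/3
Result: (1/11)/(z - 4) + (8/33)/(z + 7) - (1/3)/(z + 4)


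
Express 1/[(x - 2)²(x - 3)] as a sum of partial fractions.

Cover-up at x=3: γ = 1/(3 - 2)² = 1. Cover-up at x=2: β = 1/(2 - 3) = -1. Comparing x² coeff: α = -γ = -1
Result: -1/(x - 2) - 1/(x - 2)² + 1/(x - 3)


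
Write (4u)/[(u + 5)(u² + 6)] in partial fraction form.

At u=-5: A = (4·(-5) + 0)/((-5)² + 6) = -20/31. B = -A = 20/31, C = 4 - (-5)·A = 24/31
Result: (-20/31)/(u + 5) + ((20/31)u + 24/31)/(u² + 6)


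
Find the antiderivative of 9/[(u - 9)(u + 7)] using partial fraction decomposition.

Decompose: 9/[(u - 9)(u + 7)] = (9/16)/(u - 9) - (9/16)/(u + 7). Integrate each term: (9/16) ln|(u - 9)| - (9/16) ln|(u + 7)| + C


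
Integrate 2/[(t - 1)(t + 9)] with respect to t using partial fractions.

Decompose: 2/[(t - 1)(t + 9)] = (1/5)/(t - 1) - (1/5)/(t + 9). Integrate each term: (1/5) ln|(t - 1)| - (1/5) ln|(t + 9)| + C


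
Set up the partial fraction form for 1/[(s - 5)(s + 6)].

Distinct linear factors: P/(s - 5) + Q/(s + 6)


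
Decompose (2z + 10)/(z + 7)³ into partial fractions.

(2z + 10) = α(z + 7)² + β(z + 7) + γ. At z = -7: γ = 2·(-7) + 10 = -4. Coefficients: α = 0, β = 2
Result: 2/(z + 7)² - 4/(z + 7)³


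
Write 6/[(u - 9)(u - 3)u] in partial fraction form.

Using cover-up method: A = 1/9, B = -1/3, C = 2/9
Result: (1/9)/(u - 9) - (1/3)/(u - 3) + (2/9)/u


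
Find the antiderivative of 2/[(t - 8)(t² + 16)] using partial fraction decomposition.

Cover-up at t=8: P = 2/(8²+16) = 1/40. Coeff matching: Q = -1/40, R = -1/5. Decomposition: (1/40)/(t - 8) - ((1/40)t + 1/5)/(t² + 16). Integrate: linear → ln, quadratic → (1/2)ln + arctan: (1/40) ln|(t - 8)| - (1/80) ln(t² + 16) - (1/20) arctan(t/4) + C


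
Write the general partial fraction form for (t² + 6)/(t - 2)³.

Repeated linear factor (power 3): α/(t - 2) + β/(t - 2)² + γ/(t - 2)³


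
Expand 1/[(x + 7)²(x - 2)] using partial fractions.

Cover-up at x=2: γ = 1/(2 + 7)² = 1/81. Cover-up at x=-7: β = 1/(-7 - 2) = -1/9. Comparing x² coeff: α = -γ = -1/81
Result: (-1/81)/(x + 7) - (1/9)/(x + 7)² + (1/81)/(x - 2)


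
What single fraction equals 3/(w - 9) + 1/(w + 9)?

Common denominator (w - 9)(w + 9). Numerator: 3(w + 9) + 1(w - 9) = (3w + 27) + (w - 9) = 4w + 18
Result: (4w + 18)/[(w - 9)(w + 9)]


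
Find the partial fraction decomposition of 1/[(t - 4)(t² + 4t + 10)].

Cover-up at t = 4: A = 1/(4² + 4·4 + 10) = 1/42. Then B = -A = -1/42, C = -A·(4 + 4) = -4/21
Result: (1/42)/(t - 4) - ((1/42)t + 4/21)/(t² + 4t + 10)


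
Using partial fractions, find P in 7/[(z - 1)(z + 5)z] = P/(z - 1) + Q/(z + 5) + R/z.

Cover-up at z = 1: P = 7/[(1 + 5)(1 - 0)] = 7/[(6)(1)] = 7/6


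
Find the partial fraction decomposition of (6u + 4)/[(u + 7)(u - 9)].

At u=-7: A = (6·(-7) + 4)/(-7 - 9) = 19/8. At u=9: B = (6·9 + 4)/(9 + 7) = 29/8
Result: (19/8)/(u + 7) + (29/8)/(u - 9)


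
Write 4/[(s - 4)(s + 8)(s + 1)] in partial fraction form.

Using cover-up method: A = 1/15, B = 1/21, C = -4/35
Result: (1/15)/(s - 4) + (1/21)/(s + 8) - (4/35)/(s + 1)


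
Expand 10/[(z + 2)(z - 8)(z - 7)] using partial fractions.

Using cover-up method: A = 1/9, B = 1, C = -10/9
Result: (1/9)/(z + 2) + 1/(z - 8) - (10/9)/(z - 7)


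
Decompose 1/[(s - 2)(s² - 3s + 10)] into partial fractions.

Cover-up at s = 2: P = 1/(2² - 3·2 + 10) = 1/8. Then Q = -P = -1/8, R = -P·(-3 + 2) = 1/8
Result: (1/8)/(s - 2) - ((1/8)s - 1/8)/(s² - 3s + 10)


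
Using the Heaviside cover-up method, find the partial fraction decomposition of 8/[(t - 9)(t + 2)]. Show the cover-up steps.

Cover (t - 9): set t=9, get α = 8/(9 + 2) = 8/11. Cover (t + 2): set t=-2, get β = 8/(-2 - 9) = -8/11.
Result: (8/11)/(t - 9) - (8/11)/(t + 2)


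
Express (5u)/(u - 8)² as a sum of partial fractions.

(5u) = P(u - 8) + Q. At u = 8: Q = 5·8 + 0 = 40. Coeff of u: P = 5
Result: 5/(u - 8) + 40/(u - 8)²


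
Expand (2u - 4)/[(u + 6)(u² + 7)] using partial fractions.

At u=-6: P = (2·(-6) - 4)/((-6)² + 7) = -16/43. Q = -P = 16/43, R = 2 - (-6)·P = -10/43
Result: (-16/43)/(u + 6) + ((16/43)u - 10/43)/(u² + 7)


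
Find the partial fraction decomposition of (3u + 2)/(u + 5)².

(3u + 2) = A(u + 5) + B. At u = -5: B = 3·(-5) + 2 = -13. Coeff of u: A = 3
Result: 3/(u + 5) - 13/(u + 5)²


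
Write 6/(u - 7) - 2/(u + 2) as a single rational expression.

Common denominator (u - 7)(u + 2). Numerator: 6(u + 2) - 2(u - 7) = (6u + 12) - (2u - 14) = 4u + 26
Result: (4u + 26)/[(u - 7)(u + 2)]


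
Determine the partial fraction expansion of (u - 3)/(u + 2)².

(u - 3) = α(u + 2) + β. At u = -2: β = 1·(-2) - 3 = -5. Coeff of u: α = 1
Result: 1/(u + 2) - 5/(u + 2)²


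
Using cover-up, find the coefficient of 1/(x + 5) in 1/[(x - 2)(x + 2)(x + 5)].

Cover (x + 5), set x=-5: 1/[(-5 - 2)(-5 + 2)] = 1/21


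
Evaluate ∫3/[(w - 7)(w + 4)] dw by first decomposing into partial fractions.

Decompose: 3/[(w - 7)(w + 4)] = (3/11)/(w - 7) - (3/11)/(w + 4). Integrate each term: (3/11) ln|(w - 7)| - (3/11) ln|(w + 4)| + C


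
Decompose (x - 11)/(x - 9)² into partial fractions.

(x - 11) = α(x - 9) + β. At x = 9: β = 1·9 - 11 = -2. Coeff of x: α = 1
Result: 1/(x - 9) - 2/(x - 9)²


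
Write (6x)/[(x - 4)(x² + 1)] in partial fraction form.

At x=4: P = (6·4 + 0)/(4² + 1) = 24/17. Q = -P = -24/17, R = 6 - 4·P = 6/17
Result: (24/17)/(x - 4) - ((24/17)x - 6/17)/(x² + 1)


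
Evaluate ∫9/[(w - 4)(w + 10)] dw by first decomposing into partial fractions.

Decompose: 9/[(w - 4)(w + 10)] = (9/14)/(w - 4) - (9/14)/(w + 10). Integrate each term: (9/14) ln|(w - 4)| - (9/14) ln|(w + 10)| + C


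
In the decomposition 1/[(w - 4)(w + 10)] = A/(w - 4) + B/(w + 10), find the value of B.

Cover-up at w = -10: B = 1/(-10 - 4) = -1/14


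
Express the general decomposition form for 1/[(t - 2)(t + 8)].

Distinct linear factors: A/(t - 2) + B/(t + 8)


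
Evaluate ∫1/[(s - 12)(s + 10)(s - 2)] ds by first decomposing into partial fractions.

Cover-up: A = 1/220, B = 1/264, C = -1/120. Decomposition: (1/220)/(s - 12) + (1/264)/(s + 10) - (1/120)/(s - 2). Integrate each term: (1/220) ln|(s - 12)| + (1/264) ln|(s + 10)| - (1/120) ln|(s - 2)| + C


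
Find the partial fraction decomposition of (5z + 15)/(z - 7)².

(5z + 15) = α(z - 7) + β. At z = 7: β = 5·7 + 15 = 50. Coeff of z: α = 5
Result: 5/(z - 7) + 50/(z - 7)²


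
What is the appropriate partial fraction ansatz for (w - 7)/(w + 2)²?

Repeated linear factor: α/(w + 2) + β/(w + 2)²


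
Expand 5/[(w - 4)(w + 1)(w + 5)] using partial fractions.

Using cover-up method: A = 1/9, B = -1/4, C = 5/36
Result: (1/9)/(w - 4) - (1/4)/(w + 1) + (5/36)/(w + 5)


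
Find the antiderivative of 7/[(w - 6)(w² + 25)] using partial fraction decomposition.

Cover-up at w=6: A = 7/(6²+25) = 7/61. Coeff matching: B = -7/61, C = -42/61. Decomposition: (7/61)/(w - 6) - ((7/61)w + 42/61)/(w² + 25). Integrate: linear → ln, quadratic → (1/2)ln + arctan: (7/61) ln|(w - 6)| - (7/122) ln(w² + 25) - (42/305) arctan(w/5) + C


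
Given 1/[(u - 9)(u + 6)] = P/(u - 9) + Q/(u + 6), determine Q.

Cover-up at u = -6: Q = 1/(-6 - 9) = -1/15


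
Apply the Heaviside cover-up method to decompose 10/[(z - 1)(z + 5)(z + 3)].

Cover (z - 1), z=1: A = 10/[(1 + 5)(1 + 3)] = 5/12. Cover (z + 5), z=-5: B = 10/[(-5 - 1)(-5 + 3)] = 5/6. Cover (z + 3), z=-3: C = 10/[(-3 - 1)(-3 + 5)] = -5/4.
Result: (5/12)/(z - 1) + (5/6)/(z + 5) - (5/4)/(z + 3)


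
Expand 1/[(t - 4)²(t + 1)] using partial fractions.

Cover-up at t=-1: C = 1/(-1 - 4)² = 1/25. Cover-up at t=4: B = 1/(4 + 1) = 1/5. Comparing t² coeff: A = -C = -1/25
Result: (-1/25)/(t - 4) + (1/5)/(t - 4)² + (1/25)/(t + 1)


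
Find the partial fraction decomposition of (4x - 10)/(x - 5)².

(4x - 10) = A(x - 5) + B. At x = 5: B = 4·5 - 10 = 10. Coeff of x: A = 4
Result: 4/(x - 5) + 10/(x - 5)²


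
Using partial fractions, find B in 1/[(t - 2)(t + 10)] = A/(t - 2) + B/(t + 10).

Cover-up at t = -10: B = 1/(-10 - 2) = -1/12


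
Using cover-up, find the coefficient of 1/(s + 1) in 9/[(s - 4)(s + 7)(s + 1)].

Cover (s + 1), set s=-1: 9/[(-1 - 4)(-1 + 7)] = -3/10


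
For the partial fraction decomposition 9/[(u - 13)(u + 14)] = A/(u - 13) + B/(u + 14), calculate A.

Cover-up at u = 13: A = 9/(13 + 14) = 9/27 = 1/3


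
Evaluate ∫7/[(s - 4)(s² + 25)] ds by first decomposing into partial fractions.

Cover-up at s=4: α = 7/(4²+25) = 7/41. Coeff matching: β = -7/41, γ = -28/41. Decomposition: (7/41)/(s - 4) - ((7/41)s + 28/41)/(s² + 25). Integrate: linear → ln, quadratic → (1/2)ln + arctan: (7/41) ln|(s - 4)| - (7/82) ln(s² + 25) - (28/205) arctan(s/5) + C


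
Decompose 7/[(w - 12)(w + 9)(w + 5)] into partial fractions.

Using cover-up method: A = 1/51, B = 1/12, C = -7/68
Result: (1/51)/(w - 12) + (1/12)/(w + 9) - (7/68)/(w + 5)


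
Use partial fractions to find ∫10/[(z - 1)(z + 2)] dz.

Decompose: 10/[(z - 1)(z + 2)] = (10/3)/(z - 1) - (10/3)/(z + 2). Integrate each term: (10/3) ln|(z - 1)| - (10/3) ln|(z + 2)| + C


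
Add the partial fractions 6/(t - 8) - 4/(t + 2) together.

Common denominator (t - 8)(t + 2). Numerator: 6(t + 2) - 4(t - 8) = (6t + 12) - (4t - 32) = 2t + 44
Result: (2t + 44)/[(t - 8)(t + 2)]


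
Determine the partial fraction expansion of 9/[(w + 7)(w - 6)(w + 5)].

Using cover-up method: α = 9/26, β = 9/143, γ = -9/22
Result: (9/26)/(w + 7) + (9/143)/(w - 6) - (9/22)/(w + 5)


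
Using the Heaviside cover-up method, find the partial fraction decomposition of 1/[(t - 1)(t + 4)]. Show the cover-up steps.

Cover (t - 1): set t=1, get P = 1/(1 + 4) = 1/5. Cover (t + 4): set t=-4, get Q = 1/(-4 - 1) = -1/5.
Result: (1/5)/(t - 1) - (1/5)/(t + 4)


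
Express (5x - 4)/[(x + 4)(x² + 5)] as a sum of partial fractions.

At x=-4: α = (5·(-4) - 4)/((-4)² + 5) = -8/7. β = -α = 8/7, γ = 5 - (-4)·α = 3/7
Result: (-8/7)/(x + 4) + ((8/7)x + 3/7)/(x² + 5)


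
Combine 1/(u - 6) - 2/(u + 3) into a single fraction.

Common denominator (u - 6)(u + 3). Numerator: 1(u + 3) - 2(u - 6) = (u + 3) - (2u - 12) = -u + 15
Result: (-u + 15)/[(u - 6)(u + 3)]


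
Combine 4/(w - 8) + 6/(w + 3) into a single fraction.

Common denominator (w - 8)(w + 3). Numerator: 4(w + 3) + 6(w - 8) = (4w + 12) + (6w - 48) = 10w - 36
Result: (10w - 36)/[(w - 8)(w + 3)]


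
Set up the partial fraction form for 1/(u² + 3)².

Repeated quadratic factor: (αu + β)/(u² + 3) + (γu + δ)/(u² + 3)²


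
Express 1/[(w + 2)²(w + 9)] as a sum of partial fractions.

Cover-up at w=-9: R = 1/(-9 + 2)² = 1/49. Cover-up at w=-2: Q = 1/(-2 + 9) = 1/7. Comparing w² coeff: P = -R = -1/49
Result: (-1/49)/(w + 2) + (1/7)/(w + 2)² + (1/49)/(w + 9)


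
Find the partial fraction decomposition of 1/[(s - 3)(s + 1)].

1/(s - 3)(s + 1) = A/(s - 3) + B/(s + 1). A = 1/(3 + 1) = 1/4, B = 1/(-1 - 3) = -1/4
Result: (1/4)/(s - 3) - (1/4)/(s + 1)


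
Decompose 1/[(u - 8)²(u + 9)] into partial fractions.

Cover-up at u=-9: C = 1/(-9 - 8)² = 1/289. Cover-up at u=8: B = 1/(8 + 9) = 1/17. Comparing u² coeff: A = -C = -1/289
Result: (-1/289)/(u - 8) + (1/17)/(u - 8)² + (1/289)/(u + 9)


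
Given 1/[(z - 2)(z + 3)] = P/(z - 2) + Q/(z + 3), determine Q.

Cover-up at z = -3: Q = 1/(-3 - 2) = -1/5


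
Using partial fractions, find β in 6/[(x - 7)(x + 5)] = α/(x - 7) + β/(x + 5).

Cover-up at x = -5: β = 6/(-5 - 7) = -6/12 = -1/2


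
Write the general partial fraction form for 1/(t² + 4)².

Repeated quadratic factor: (αt + β)/(t² + 4) + (γt + δ)/(t² + 4)²


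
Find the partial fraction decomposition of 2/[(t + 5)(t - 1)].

2/(t + 5)(t - 1) = P/(t + 5) + Q/(t - 1). P = 2/(-5 - 1) = -1/3, Q = 2/(1 + 5) = 1/3
Result: (-1/3)/(t + 5) + (1/3)/(t - 1)


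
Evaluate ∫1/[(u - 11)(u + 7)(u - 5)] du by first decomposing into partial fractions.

Cover-up: α = 1/108, β = 1/216, γ = -1/72. Decomposition: (1/108)/(u - 11) + (1/216)/(u + 7) - (1/72)/(u - 5). Integrate each term: (1/108) ln|(u - 11)| + (1/216) ln|(u + 7)| - (1/72) ln|(u - 5)| + C


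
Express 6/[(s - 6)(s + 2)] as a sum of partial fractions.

6/(s - 6)(s + 2) = P/(s - 6) + Q/(s + 2). P = 6/(6 + 2) = 3/4, Q = 6/(-2 - 6) = -3/4
Result: (3/4)/(s - 6) - (3/4)/(s + 2)


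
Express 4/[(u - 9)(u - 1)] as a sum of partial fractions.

4/(u - 9)(u - 1) = P/(u - 9) + Q/(u - 1). P = 4/(9 - 1) = 1/2, Q = 4/(1 - 9) = -1/2
Result: (1/2)/(u - 9) - (1/2)/(u - 1)


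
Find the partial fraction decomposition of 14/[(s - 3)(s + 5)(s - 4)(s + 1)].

Using Heaviside cover-up: (-7/16)/(s - 3) - (7/144)/(s + 5) + (14/45)/(s - 4) + (7/40)/(s + 1)


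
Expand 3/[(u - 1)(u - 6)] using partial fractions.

3/(u - 1)(u - 6) = P/(u - 1) + Q/(u - 6). P = 3/(1 - 6) = -3/5, Q = 3/(6 - 1) = 3/5
Result: (-3/5)/(u - 1) + (3/5)/(u - 6)


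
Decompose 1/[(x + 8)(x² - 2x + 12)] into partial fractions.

Cover-up at x = -8: A = 1/((-8)² - 2·(-8) + 12) = 1/92. Then B = -A = -1/92, C = -A·(-2 - 8) = 5/46
Result: (1/92)/(x + 8) - ((1/92)x - 5/46)/(x² - 2x + 12)


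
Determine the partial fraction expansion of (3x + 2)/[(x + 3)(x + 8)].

At x=-3: A = (3·(-3) + 2)/(-3 + 8) = -7/5. At x=-8: B = (3·(-8) + 2)/(-8 + 3) = 22/5
Result: (-7/5)/(x + 3) + (22/5)/(x + 8)


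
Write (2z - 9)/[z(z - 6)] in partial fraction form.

At z=0: A = (2·0 - 9)/(0 - 6) = 3/2. At z=6: B = (2·6 - 9)/(6 - 0) = 1/2
Result: (3/2)/z + (1/2)/(z - 6)


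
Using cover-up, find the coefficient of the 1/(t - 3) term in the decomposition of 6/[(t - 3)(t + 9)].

Cover (t - 3), set t=3: 6/((t + 9) at t=3) = 6/(12) = 1/2


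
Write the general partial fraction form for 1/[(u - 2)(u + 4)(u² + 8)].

Two linear + quadratic: A/(u - 2) + B/(u + 4) + (Cu + D)/(u² + 8)


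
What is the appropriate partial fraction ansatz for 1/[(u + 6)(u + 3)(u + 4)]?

Three distinct linear factors: α/(u + 6) + β/(u + 3) + γ/(u + 4)
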